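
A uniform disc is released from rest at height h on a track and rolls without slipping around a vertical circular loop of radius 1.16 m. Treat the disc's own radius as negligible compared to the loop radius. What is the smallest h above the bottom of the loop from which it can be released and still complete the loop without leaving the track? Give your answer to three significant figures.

h_min ≈ 3.19 m

For this body I = (1/2)MR², i.e. k = I/(MR²) = 0.5.
At the top, contact is just lost when gravity alone supplies the centripetal force: Mg = Mv_top²/r, i.e. v_top² = gr.
With ω = v/R, the kinetic energy at speed v is ½(1+k)Mv² = (3/4)Mv².
Energy conservation from release (height h) to the top (height 2r): Mgh = Mg(2r) + (3/4)M·gr.
Thus h_min = 2r + (1+k)r/2 = r(2 + 1.5/2) = 1.16 × 2.75 ≈ 3.19 m.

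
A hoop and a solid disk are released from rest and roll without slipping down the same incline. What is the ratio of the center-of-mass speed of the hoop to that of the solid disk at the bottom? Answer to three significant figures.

v_ratio ≈ 0.866

Each satisfies Mgh = ½(1+k)Mv² with k = I/(MR²), so v ∝ 1/√(1+k).
For the hoop k = 1; for the solid disk k = 0.5.
v₁/v₂ = √((1+k₂)/(1+k₁)) = √(1.5/2) ≈ 0.866.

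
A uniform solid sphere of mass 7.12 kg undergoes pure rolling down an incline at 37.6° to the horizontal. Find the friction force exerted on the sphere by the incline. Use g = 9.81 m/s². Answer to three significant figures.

f ≈ 12.2 N

The moment of inertia is (2/5)MR², giving k ≡ I/(MR²) = 0.4.
Translational: Mg sinθ − f = Ma. Rotational about the CM: fR = Iα = kMRa, so f = kMa.
Combining, a = g sinθ/(1+k) and f = kMa = kMg sinθ/(1+k).
f = 0.4 × 7.12 × 9.81 × sin37.6° / 1.4 ≈ 12.2 N.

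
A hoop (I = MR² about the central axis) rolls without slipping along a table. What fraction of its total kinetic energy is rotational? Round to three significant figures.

fraction ≈ 0.500

For this body I = MR², i.e. k = I/(MR²) = 1.
With ω = v/R, KE_trans = ½Mv² and KE_rot = ½Iω² = ½kMv², so KE_total = ½(1+k)Mv².
The rotational fraction is therefore k/(1+k) = 1/2 ≈ 0.500.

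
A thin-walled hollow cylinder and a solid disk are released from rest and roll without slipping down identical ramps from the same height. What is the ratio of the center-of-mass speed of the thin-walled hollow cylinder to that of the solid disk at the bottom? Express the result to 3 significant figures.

Each satisfies Mgh = ½(1+k)Mv² with k = I/(MR²), so v ∝ 1/√(1+k).
For the thin-walled hollow cylinder k = 1; for the solid disk k = 0.5.
v₁/v₂ = √((1+k₂)/(1+k₁)) = √(1.5/2) ≈ 0.866.

v_ratio ≈ 0.866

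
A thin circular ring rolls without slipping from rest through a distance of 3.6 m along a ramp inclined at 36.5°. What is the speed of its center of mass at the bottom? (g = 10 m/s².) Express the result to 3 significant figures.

The moment of inertia is MR², giving k ≡ I/(MR²) = 1.
The rolling condition ω = v/R makes the rotational term ½I(v/R)² = ½kMv², so KE_total = ½(1+k)Mv² = Mv².
The vertical drop is h = L sinθ = 3.6 × sin36.5° = 2.141 m.
Energy conservation: Mgh = Mv², so v = √(2gh/(1+k)) = √(2 × 10 × 2.141 / 2) ≈ 4.63 m/s.

v ≈ 4.63 m/s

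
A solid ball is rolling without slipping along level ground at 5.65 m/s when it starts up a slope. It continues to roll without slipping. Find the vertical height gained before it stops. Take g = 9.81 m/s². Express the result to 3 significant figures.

With I = (2/5)MR², the ratio k = I/(MR²) is 0.4.
The rolling condition ω = v/R makes the rotational term ½I(v/R)² = ½kMv², so KE_total = ½(1+k)Mv² = (7/10)Mv².
All of this converts to potential energy at the highest point: (7/10)Mv₀² = Mgh.
Thus h = (1+k)v₀²/(2g) = 1.4 × 5.65² / (2 × 9.81) ≈ 2.28 m.

h ≈ 2.28 m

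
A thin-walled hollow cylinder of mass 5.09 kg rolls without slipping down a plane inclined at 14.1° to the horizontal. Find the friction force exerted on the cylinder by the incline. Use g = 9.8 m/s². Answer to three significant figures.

f ≈ 6.08 N

The moment of inertia is MR², giving k ≡ I/(MR²) = 1.
Translational: Mg sinθ − f = Ma. Rotational about the CM: fR = Iα = kMRa, so f = kMa.
Combining, a = g sinθ/(1+k) and f = kMa = kMg sinθ/(1+k).
f = 1 × 5.09 × 9.8 × sin14.1° / 2 ≈ 6.08 N.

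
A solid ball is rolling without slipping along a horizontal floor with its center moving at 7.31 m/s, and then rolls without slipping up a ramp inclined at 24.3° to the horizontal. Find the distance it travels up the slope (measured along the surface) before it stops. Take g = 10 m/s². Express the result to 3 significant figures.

d ≈ 9.09 m

For this body I = (2/5)MR², i.e. k = I/(MR²) = 0.4.
Pure rolling means v = ωR; then KE = ½Mv² + ½I(v/R)² = ½(1+k)Mv² = (7/10)Mv².
Setting this equal to Mgh gives the vertical rise h = (1+k)v₀²/(2g) = 1.4×7.31²/(2×10) = 3.741 m.
Along the incline, d = h/sinθ = 3.741/sin24.3° ≈ 9.09 m.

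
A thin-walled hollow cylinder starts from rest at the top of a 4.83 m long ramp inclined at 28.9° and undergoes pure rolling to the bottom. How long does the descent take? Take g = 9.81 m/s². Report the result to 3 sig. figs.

t ≈ 2.02 s

The moment of inertia is MR², giving k ≡ I/(MR²) = 1.
Along the incline Mg sinθ − f = Ma, and torque about the center fR = Iα = kMR²(a/R) gives f = kMa.
Hence a = g sinθ/(1+k) = 9.81×sin28.9°/2 = 2.371 m/s².
Starting from rest, L = ½at², so t = √(2L/a) = √(2×4.83/2.371) ≈ 2.02 s.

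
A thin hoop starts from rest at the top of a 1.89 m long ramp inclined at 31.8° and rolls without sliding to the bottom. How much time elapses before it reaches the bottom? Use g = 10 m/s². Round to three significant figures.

The moment of inertia is MR², giving k ≡ I/(MR²) = 1.
Along the incline Mg sinθ − f = Ma, and torque about the center fR = Iα = kMR²(a/R) gives f = kMa.
Hence a = g sinθ/(1+k) = 10×sin31.8°/2 = 2.635 m/s².
With constant a from rest, t = √(2L/a) = √(2·1.89/2.635) ≈ 1.20 s.

t ≈ 1.20 s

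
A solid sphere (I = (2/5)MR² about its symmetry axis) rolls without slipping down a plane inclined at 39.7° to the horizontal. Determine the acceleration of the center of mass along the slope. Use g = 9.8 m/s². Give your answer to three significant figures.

Here I = (2/5)MR², so the shape factor k = I/(MR²) = 0.4.
Along the incline Mg sinθ − f = Ma, and torque about the center fR = Iα = kMR²(a/R) gives f = kMa.
Eliminating f: Mg sinθ = (1+k)Ma, so a = g sinθ/(1+k) = 9.8 × sin39.7° / 1.4 ≈ 4.47 m/s².

a ≈ 4.47 m/s²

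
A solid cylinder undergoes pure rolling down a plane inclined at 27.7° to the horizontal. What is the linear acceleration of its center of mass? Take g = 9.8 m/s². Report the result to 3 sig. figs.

With I = (1/2)MR², the ratio k = I/(MR²) is 0.5.
Translational: Mg sinθ − f = Ma. Rotational about the CM: fR = Iα = kMRa, so f = kMa.
Eliminating f: Mg sinθ = (1+k)Ma, so a = g sinθ/(1+k) = 9.8 × sin27.7° / 1.5 ≈ 3.04 m/s².

a ≈ 3.04 m/s²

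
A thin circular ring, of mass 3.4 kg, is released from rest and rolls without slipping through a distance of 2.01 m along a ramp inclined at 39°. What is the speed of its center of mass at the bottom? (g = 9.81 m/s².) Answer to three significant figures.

The moment of inertia is MR², giving k ≡ I/(MR²) = 1.
The rolling condition ω = v/R makes the rotational term ½I(v/R)² = ½kMv², so KE_total = ½(1+k)Mv² = Mv².
The vertical drop is h = L sinθ = 2.01 × sin39° = 1.265 m.
Setting Mgh = Mv² gives v = √(2gh/(1+k)) = √(2·9.81·1.265/2) ≈ 3.52 m/s.

v ≈ 3.52 m/s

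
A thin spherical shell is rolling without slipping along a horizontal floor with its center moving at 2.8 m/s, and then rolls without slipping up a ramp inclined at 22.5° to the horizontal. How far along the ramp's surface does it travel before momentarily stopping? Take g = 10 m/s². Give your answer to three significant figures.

d ≈ 1.71 m

The moment of inertia is (2/3)MR², giving k ≡ I/(MR²) = 2/3.
Since it rolls without slipping, ω = v/R and KE = ½Mv² + ½Iω² = ½(1+k)Mv² = (5/6)Mv².
Setting this equal to Mgh gives the vertical rise h = (1+k)v₀²/(2g) = 1.667×2.8²/(2×10) = 0.6533 m.
The distance along the slope is d = h/sinθ = 0.6533/sin22.5° ≈ 1.71 m.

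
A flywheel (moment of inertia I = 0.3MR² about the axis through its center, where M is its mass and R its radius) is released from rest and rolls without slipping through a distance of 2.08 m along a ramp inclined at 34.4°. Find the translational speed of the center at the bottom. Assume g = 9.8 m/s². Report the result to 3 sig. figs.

v ≈ 4.21 m/s

The moment of inertia is 0.3MR², giving k ≡ I/(MR²) = 0.3.
Pure rolling means v = ωR; then KE = ½Mv² + ½I(v/R)² = ½(1+k)Mv² = (13/20)Mv².
The vertical drop is h = L sinθ = 2.08 × sin34.4° = 1.175 m.
Energy conservation: Mgh = (13/20)Mv², so v = √(2gh/(1+k)) = √(2 × 9.8 × 1.175 / 1.3) ≈ 4.21 m/s.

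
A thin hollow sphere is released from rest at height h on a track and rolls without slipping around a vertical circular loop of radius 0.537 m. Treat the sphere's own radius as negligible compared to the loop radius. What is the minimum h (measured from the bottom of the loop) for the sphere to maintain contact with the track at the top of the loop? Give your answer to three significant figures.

For this body I = (2/3)MR², i.e. k = I/(MR²) = 2/3.
At the top of the loop, the minimum-contact condition is Mg = Mv_top²/r, so v_top² = gr.
With ω = v/R, the kinetic energy at speed v is ½(1+k)Mv² = (5/6)Mv².
Energy conservation from release (height h) to the top (height 2r): Mgh = Mg(2r) + (5/6)M·gr.
Thus h_min = 2r + (1+k)r/2 = r(2 + 1.667/2) = 0.537 × 2.833 ≈ 1.52 m.

h_min ≈ 1.52 m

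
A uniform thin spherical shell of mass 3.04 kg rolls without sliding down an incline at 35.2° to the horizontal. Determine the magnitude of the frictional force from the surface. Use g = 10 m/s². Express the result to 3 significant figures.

f ≈ 7.01 N

The moment of inertia is (2/3)MR², giving k ≡ I/(MR²) = 2/3.
Newton's second law down the slope: Mg sinθ − f = Ma. The torque equation fR = Iα (with α = a/R) gives f = kMa.
Combining, a = g sinθ/(1+k) and f = kMa = kMg sinθ/(1+k).
f = (2/3) × 3.04 × 10 × sin35.2° / 1.667 ≈ 7.01 N.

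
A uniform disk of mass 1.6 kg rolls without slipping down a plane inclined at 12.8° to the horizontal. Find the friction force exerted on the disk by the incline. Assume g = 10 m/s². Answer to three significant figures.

f ≈ 1.18 N

Here I = (1/2)MR², so the shape factor k = I/(MR²) = 0.5.
Newton's second law down the slope: Mg sinθ − f = Ma. The torque equation fR = Iα (with α = a/R) gives f = kMa.
Combining, a = g sinθ/(1+k) and f = kMa = kMg sinθ/(1+k).
f = 0.5 × 1.6 × 10 × sin12.8° / 1.5 ≈ 1.18 N.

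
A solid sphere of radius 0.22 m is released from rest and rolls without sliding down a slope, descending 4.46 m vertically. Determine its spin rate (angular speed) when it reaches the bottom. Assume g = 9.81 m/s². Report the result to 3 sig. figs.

The moment of inertia is (2/5)MR², giving k ≡ I/(MR²) = 0.4.
Pure rolling means v = ωR; then KE = ½Mv² + ½I(v/R)² = ½(1+k)Mv² = (7/10)Mv².
Energy conservation Mgh = ½(1+k)Mv² gives v = √(2gh/(1+k)) = √(2 × 9.81 × 4.46 / 1.4) = 7.906 m/s.
Then ω = v/R = 7.906 / 0.22 ≈ 35.9 rad/s.

ω ≈ 35.9 rad/s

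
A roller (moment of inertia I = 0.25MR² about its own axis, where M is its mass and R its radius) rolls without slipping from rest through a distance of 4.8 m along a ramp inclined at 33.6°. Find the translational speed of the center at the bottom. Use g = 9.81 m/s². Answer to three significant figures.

For this body I = 0.25MR², i.e. k = I/(MR²) = 0.25.
Rolling without slipping gives ω = v/R, so the total kinetic energy is ½Mv² + ½Iω² = ½(1+k)Mv² = (5/8)Mv².
The vertical drop is h = L sinθ = 4.8 × sin33.6° = 2.656 m.
Setting Mgh = (5/8)Mv² gives v = √(2gh/(1+k)) = √(2·9.81·2.656/1.25) ≈ 6.46 m/s.

v ≈ 6.46 m/s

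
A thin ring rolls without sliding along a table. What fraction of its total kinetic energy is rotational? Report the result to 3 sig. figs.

fraction ≈ 0.500

Here I = MR², so the shape factor k = I/(MR²) = 1.
Since ω = v/R, the translational part is ½Mv² and the rotational part is ½I(v/R)² = ½kMv²; the total is ½(1+k)Mv².
The rotational fraction is therefore k/(1+k) = 1/2 ≈ 0.500.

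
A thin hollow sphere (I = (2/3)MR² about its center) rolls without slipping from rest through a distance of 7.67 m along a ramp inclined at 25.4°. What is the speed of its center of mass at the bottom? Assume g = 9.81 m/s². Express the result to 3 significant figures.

v ≈ 6.22 m/s

For this body I = (2/3)MR², i.e. k = I/(MR²) = 2/3.
Since it rolls without slipping, ω = v/R and KE = ½Mv² + ½Iω² = ½(1+k)Mv² = (5/6)Mv².
The vertical drop is h = L sinθ = 7.67 × sin25.4° = 3.29 m.
Energy conservation: Mgh = (5/6)Mv², so v = √(2gh/(1+k)) = √(2 × 9.81 × 3.29 / 1.667) ≈ 6.22 m/s.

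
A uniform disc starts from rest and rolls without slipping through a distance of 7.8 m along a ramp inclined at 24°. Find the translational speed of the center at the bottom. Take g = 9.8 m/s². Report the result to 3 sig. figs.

v ≈ 6.44 m/s

For this body I = (1/2)MR², i.e. k = I/(MR²) = 0.5.
Pure rolling means v = ωR; then KE = ½Mv² + ½I(v/R)² = ½(1+k)Mv² = (3/4)Mv².
The vertical drop is h = L sinθ = 7.8 × sin24° = 3.173 m.
Setting Mgh = (3/4)Mv² gives v = √(2gh/(1+k)) = √(2·9.8·3.173/1.5) ≈ 6.44 m/s.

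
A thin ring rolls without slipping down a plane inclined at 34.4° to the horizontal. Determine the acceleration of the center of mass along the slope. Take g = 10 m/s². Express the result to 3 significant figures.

a ≈ 2.82 m/s²

With I = MR², the ratio k = I/(MR²) is 1.
Newton's second law down the slope: Mg sinθ − f = Ma. The torque equation fR = Iα (with α = a/R) gives f = kMa.
Eliminating f: Mg sinθ = (1+k)Ma, so a = g sinθ/(1+k) = 10 × sin34.4° / 2 ≈ 2.82 m/s².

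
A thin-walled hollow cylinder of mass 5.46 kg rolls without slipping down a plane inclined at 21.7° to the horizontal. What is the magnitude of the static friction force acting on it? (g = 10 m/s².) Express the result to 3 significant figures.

With I = MR², the ratio k = I/(MR²) is 1.
Newton's second law down the slope: Mg sinθ − f = Ma. The torque equation fR = Iα (with α = a/R) gives f = kMa.
Combining, a = g sinθ/(1+k) and f = kMa = kMg sinθ/(1+k).
f = 1 × 5.46 × 10 × sin21.7° / 2 ≈ 10.1 N.

f ≈ 10.1 N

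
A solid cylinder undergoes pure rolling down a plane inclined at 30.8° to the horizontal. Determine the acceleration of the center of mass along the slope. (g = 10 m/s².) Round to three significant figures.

With I = (1/2)MR², the ratio k = I/(MR²) is 0.5.
Newton's second law down the slope: Mg sinθ − f = Ma. The torque equation fR = Iα (with α = a/R) gives f = kMa.
Eliminating f: Mg sinθ = (1+k)Ma, so a = g sinθ/(1+k) = 10 × sin30.8° / 1.5 ≈ 3.41 m/s².

a ≈ 3.41 m/s²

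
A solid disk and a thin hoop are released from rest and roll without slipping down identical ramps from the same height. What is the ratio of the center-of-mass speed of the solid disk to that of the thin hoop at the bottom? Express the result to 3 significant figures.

Each satisfies Mgh = ½(1+k)Mv² with k = I/(MR²), so v ∝ 1/√(1+k).
For the solid disk k = 0.5; for the thin hoop k = 1.
v₁/v₂ = √((1+k₂)/(1+k₁)) = √(2/1.5) ≈ 1.15.

v_ratio ≈ 1.15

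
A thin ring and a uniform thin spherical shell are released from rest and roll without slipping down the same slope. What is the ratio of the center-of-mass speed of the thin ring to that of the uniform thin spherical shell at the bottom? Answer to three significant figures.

Each satisfies Mgh = ½(1+k)Mv² with k = I/(MR²), so v ∝ 1/√(1+k).
For the thin ring k = 1; for the uniform thin spherical shell k = 2/3.
v₁/v₂ = √((1+k₂)/(1+k₁)) = √(1.667/2) ≈ 0.913.

v_ratio ≈ 0.913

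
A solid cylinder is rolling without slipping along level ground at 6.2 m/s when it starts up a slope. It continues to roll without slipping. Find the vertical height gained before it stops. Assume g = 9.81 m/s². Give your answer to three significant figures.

h ≈ 2.94 m

With I = (1/2)MR², the ratio k = I/(MR²) is 0.5.
Rolling without slipping gives ω = v/R, so the total kinetic energy is ½Mv² + ½Iω² = ½(1+k)Mv² = (3/4)Mv².
At the top the kinetic energy is zero, so (3/4)Mv₀² = Mgh.
Thus h = (1+k)v₀²/(2g) = 1.5 × 6.2² / (2 × 9.81) ≈ 2.94 m.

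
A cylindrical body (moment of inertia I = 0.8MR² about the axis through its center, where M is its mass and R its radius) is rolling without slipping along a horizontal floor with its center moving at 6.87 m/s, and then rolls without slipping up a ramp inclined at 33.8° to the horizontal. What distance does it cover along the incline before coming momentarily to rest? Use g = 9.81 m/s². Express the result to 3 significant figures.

For this body I = 0.8MR², i.e. k = I/(MR²) = 0.8.
Pure rolling means v = ωR; then KE = ½Mv² + ½I(v/R)² = ½(1+k)Mv² = (9/10)Mv².
Setting this equal to Mgh gives the vertical rise h = (1+k)v₀²/(2g) = 1.8×6.87²/(2×9.81) = 4.33 m.
The distance along the slope is d = h/sinθ = 4.33/sin33.8° ≈ 7.78 m.

d ≈ 7.78 m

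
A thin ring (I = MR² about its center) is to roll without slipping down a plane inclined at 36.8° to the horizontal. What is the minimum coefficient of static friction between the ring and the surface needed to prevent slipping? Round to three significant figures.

For this body I = MR², i.e. k = I/(MR²) = 1.
Along the incline Mg sinθ − f = Ma, and torque about the center fR = Iα = kMR²(a/R) gives f = kMa.
These give a = g sinθ/(1+k) and the required friction f = kMg sinθ/(1+k).
With N = Mg cosθ, the no-slip condition f ≤ μN gives μ_min = f/N = k tanθ/(1+k).
μ_min = 1 × tan36.8° / 2 ≈ 0.374.

μ_min ≈ 0.374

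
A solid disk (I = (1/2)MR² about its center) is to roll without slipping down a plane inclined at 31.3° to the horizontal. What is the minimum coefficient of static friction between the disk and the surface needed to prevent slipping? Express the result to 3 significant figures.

With I = (1/2)MR², the ratio k = I/(MR²) is 0.5.
Newton's second law down the slope: Mg sinθ − f = Ma. The torque equation fR = Iα (with α = a/R) gives f = kMa.
These give a = g sinθ/(1+k) and the required friction f = kMg sinθ/(1+k).
With N = Mg cosθ, the no-slip condition f ≤ μN gives μ_min = f/N = k tanθ/(1+k).
μ_min = 0.5 × tan31.3° / 1.5 ≈ 0.203.

μ_min ≈ 0.203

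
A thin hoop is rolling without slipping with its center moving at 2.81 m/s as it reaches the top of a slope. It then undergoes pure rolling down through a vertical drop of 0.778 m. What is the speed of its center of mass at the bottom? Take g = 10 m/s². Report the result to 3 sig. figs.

The moment of inertia is MR², giving k ≡ I/(MR²) = 1.
Since it rolls without slipping, ω = v/R and KE = ½Mv² + ½Iω² = ½(1+k)Mv² = Mv².
Conserving energy between top and bottom: Mv² = Mv₀² + Mgh, hence v² = v₀² + 2gh/(1+k).
v = √(2.81² + 2×10×0.778/2) = √15.68 ≈ 3.96 m/s.

v ≈ 3.96 m/s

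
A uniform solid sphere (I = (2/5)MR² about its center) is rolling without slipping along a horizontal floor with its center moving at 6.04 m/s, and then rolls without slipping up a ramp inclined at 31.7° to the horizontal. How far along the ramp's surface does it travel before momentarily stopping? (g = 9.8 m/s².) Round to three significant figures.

For this body I = (2/5)MR², i.e. k = I/(MR²) = 0.4.
Rolling without slipping gives ω = v/R, so the total kinetic energy is ½Mv² + ½Iω² = ½(1+k)Mv² = (7/10)Mv².
Setting this equal to Mgh gives the vertical rise h = (1+k)v₀²/(2g) = 1.4×6.04²/(2×9.8) = 2.606 m.
Along the incline, d = h/sinθ = 2.606/sin31.7° ≈ 4.96 m.

d ≈ 4.96 m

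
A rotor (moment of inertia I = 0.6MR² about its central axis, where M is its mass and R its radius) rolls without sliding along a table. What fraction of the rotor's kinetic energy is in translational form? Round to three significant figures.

The moment of inertia is 0.6MR², giving k ≡ I/(MR²) = 0.6.
Since ω = v/R, the translational part is ½Mv² and the rotational part is ½I(v/R)² = ½kMv²; the total is ½(1+k)Mv².
The translational fraction is therefore 1/(1+k) = 1/1.6 ≈ 0.625.

fraction ≈ 0.625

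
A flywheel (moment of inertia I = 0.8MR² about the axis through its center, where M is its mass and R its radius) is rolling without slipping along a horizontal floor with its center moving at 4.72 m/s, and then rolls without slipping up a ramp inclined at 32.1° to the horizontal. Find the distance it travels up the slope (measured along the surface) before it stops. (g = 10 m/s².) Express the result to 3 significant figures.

d ≈ 3.77 m

With I = 0.8MR², the ratio k = I/(MR²) is 0.8.
Since it rolls without slipping, ω = v/R and KE = ½Mv² + ½Iω² = ½(1+k)Mv² = (9/10)Mv².
Setting this equal to Mgh gives the vertical rise h = (1+k)v₀²/(2g) = 1.8×4.72²/(2×10) = 2.005 m.
Along the incline, d = h/sinθ = 2.005/sin32.1° ≈ 3.77 m.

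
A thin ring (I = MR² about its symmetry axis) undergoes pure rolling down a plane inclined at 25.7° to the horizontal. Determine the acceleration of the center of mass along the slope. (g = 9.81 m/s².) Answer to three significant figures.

For this body I = MR², i.e. k = I/(MR²) = 1.
Along the incline Mg sinθ − f = Ma, and torque about the center fR = Iα = kMR²(a/R) gives f = kMa.
Eliminating f: Mg sinθ = (1+k)Ma, so a = g sinθ/(1+k) = 9.81 × sin25.7° / 2 ≈ 2.13 m/s².

a ≈ 2.13 m/s²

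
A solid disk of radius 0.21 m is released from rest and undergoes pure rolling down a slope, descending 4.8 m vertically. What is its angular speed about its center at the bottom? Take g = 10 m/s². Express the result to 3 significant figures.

ω ≈ 38.1 rad/s

For this body I = (1/2)MR², i.e. k = I/(MR²) = 0.5.
Since it rolls without slipping, ω = v/R and KE = ½Mv² + ½Iω² = ½(1+k)Mv² = (3/4)Mv².
Energy conservation Mgh = ½(1+k)Mv² gives v = √(2gh/(1+k)) = √(2 × 10 × 4.8 / 1.5) = 8 m/s.
Then ω = v/R = 8 / 0.21 ≈ 38.1 rad/s.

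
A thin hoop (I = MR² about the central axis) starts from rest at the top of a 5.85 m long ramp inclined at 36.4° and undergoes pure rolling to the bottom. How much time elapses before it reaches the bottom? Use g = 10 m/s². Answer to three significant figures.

t ≈ 1.99 s

The moment of inertia is MR², giving k ≡ I/(MR²) = 1.
Translational: Mg sinθ − f = Ma. Rotational about the CM: fR = Iα = kMRa, so f = kMa.
Hence a = g sinθ/(1+k) = 10×sin36.4°/2 = 2.967 m/s².
Starting from rest, L = ½at², so t = √(2L/a) = √(2×5.85/2.967) ≈ 1.99 s.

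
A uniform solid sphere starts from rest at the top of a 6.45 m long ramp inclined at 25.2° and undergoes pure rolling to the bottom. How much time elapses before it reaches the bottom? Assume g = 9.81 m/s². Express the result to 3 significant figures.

For this body I = (2/5)MR², i.e. k = I/(MR²) = 0.4.
Newton's second law down the slope: Mg sinθ − f = Ma. The torque equation fR = Iα (with α = a/R) gives f = kMa.
Hence a = g sinθ/(1+k) = 9.81×sin25.2°/1.4 = 2.983 m/s².
Starting from rest, L = ½at², so t = √(2L/a) = √(2×6.45/2.983) ≈ 2.08 s.

t ≈ 2.08 s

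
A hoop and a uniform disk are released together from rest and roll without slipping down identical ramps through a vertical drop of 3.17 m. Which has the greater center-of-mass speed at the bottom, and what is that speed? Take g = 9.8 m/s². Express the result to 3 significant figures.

For rolling without slipping, Mgh = ½(1+k)Mv² where k = I/(MR²), so v = √(2gh/(1+k)).
Hoop: k = 1, giving v = √(2×9.8×3.17/2) = 5.574 m/s.
Uniform disk: k = 0.5, giving v = √(2×9.8×3.17/1.5) = 6.436 m/s.
The smaller k wins: the uniform disk, at ≈ 6.44 m/s.

the uniform disk, at v ≈ 6.44 m/s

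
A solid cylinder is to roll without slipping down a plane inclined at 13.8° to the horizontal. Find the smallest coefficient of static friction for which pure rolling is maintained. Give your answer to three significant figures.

For this body I = (1/2)MR², i.e. k = I/(MR²) = 0.5.
Newton's second law down the slope: Mg sinθ − f = Ma. The torque equation fR = Iα (with α = a/R) gives f = kMa.
These give a = g sinθ/(1+k) and the required friction f = kMg sinθ/(1+k).
With N = Mg cosθ, the no-slip condition f ≤ μN gives μ_min = f/N = k tanθ/(1+k).
μ_min = 0.5 × tan13.8° / 1.5 ≈ 0.0819.

μ_min ≈ 0.0819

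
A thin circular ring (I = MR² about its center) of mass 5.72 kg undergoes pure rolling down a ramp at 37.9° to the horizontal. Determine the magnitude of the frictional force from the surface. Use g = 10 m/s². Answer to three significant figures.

The moment of inertia is MR², giving k ≡ I/(MR²) = 1.
Translational: Mg sinθ − f = Ma. Rotational about the CM: fR = Iα = kMRa, so f = kMa.
Combining, a = g sinθ/(1+k) and f = kMa = kMg sinθ/(1+k).
f = 1 × 5.72 × 10 × sin37.9° / 2 ≈ 17.6 N.

f ≈ 17.6 N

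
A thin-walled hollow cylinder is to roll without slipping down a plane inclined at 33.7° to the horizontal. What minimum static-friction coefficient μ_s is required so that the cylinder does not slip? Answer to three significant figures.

The moment of inertia is MR², giving k ≡ I/(MR²) = 1.
Translational: Mg sinθ − f = Ma. Rotational about the CM: fR = Iα = kMRa, so f = kMa.
These give a = g sinθ/(1+k) and the required friction f = kMg sinθ/(1+k).
With N = Mg cosθ, the no-slip condition f ≤ μN gives μ_min = f/N = k tanθ/(1+k).
μ_min = 1 × tan33.7° / 2 ≈ 0.333.

μ_min ≈ 0.333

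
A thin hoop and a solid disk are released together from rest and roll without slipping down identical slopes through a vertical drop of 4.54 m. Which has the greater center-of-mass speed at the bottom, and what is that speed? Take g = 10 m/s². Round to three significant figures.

the solid disk, at v ≈ 7.78 m/s

For rolling without slipping, Mgh = ½(1+k)Mv² where k = I/(MR²), so v = √(2gh/(1+k)).
Thin hoop: k = 1, giving v = √(2×10×4.54/2) = 6.738 m/s.
Solid disk: k = 0.5, giving v = √(2×10×4.54/1.5) = 7.78 m/s.
The smaller k wins: the solid disk, at ≈ 7.78 m/s.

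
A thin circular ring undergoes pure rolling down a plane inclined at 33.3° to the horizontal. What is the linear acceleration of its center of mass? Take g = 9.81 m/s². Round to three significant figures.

a ≈ 2.69 m/s²

Here I = MR², so the shape factor k = I/(MR²) = 1.
Along the incline Mg sinθ − f = Ma, and torque about the center fR = Iα = kMR²(a/R) gives f = kMa.
Eliminating f: Mg sinθ = (1+k)Ma, so a = g sinθ/(1+k) = 9.81 × sin33.3° / 2 ≈ 2.69 m/s².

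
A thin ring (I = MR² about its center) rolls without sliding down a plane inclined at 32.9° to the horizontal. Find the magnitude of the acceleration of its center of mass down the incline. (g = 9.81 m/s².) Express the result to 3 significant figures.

a ≈ 2.66 m/s²

The moment of inertia is MR², giving k ≡ I/(MR²) = 1.
Newton's second law down the slope: Mg sinθ − f = Ma. The torque equation fR = Iα (with α = a/R) gives f = kMa.
Eliminating f: Mg sinθ = (1+k)Ma, so a = g sinθ/(1+k) = 9.81 × sin32.9° / 2 ≈ 2.66 m/s².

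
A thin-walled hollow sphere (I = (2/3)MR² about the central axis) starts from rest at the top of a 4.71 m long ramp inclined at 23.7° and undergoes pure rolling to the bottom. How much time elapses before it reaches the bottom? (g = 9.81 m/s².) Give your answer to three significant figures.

t ≈ 2.00 s

Here I = (2/3)MR², so the shape factor k = I/(MR²) = 2/3.
Along the incline Mg sinθ − f = Ma, and torque about the center fR = Iα = kMR²(a/R) gives f = kMa.
Hence a = g sinθ/(1+k) = 9.81×sin23.7°/1.667 = 2.366 m/s².
With constant a from rest, t = √(2L/a) = √(2·4.71/2.366) ≈ 2.00 s.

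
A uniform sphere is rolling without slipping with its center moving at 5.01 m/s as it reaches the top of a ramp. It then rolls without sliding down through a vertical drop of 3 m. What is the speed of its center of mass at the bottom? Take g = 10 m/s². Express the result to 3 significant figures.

Here I = (2/5)MR², so the shape factor k = I/(MR²) = 0.4.
Rolling without slipping gives ω = v/R, so the total kinetic energy is ½Mv² + ½Iω² = ½(1+k)Mv² = (7/10)Mv².
Conserving energy between top and bottom: (7/10)Mv² = (7/10)Mv₀² + Mgh, hence v² = v₀² + 2gh/(1+k).
v = √(5.01² + 2×10×3/1.4) = √67.96 ≈ 8.24 m/s.

v ≈ 8.24 m/s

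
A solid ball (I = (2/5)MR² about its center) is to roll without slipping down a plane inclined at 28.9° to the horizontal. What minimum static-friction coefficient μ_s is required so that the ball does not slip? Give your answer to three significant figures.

μ_min ≈ 0.158

For this body I = (2/5)MR², i.e. k = I/(MR²) = 0.4.
Along the incline Mg sinθ − f = Ma, and torque about the center fR = Iα = kMR²(a/R) gives f = kMa.
These give a = g sinθ/(1+k) and the required friction f = kMg sinθ/(1+k).
The normal force is N = Mg cosθ, so μ_min = f/N = k tanθ/(1+k).
μ_min = 0.4 × tan28.9° / 1.4 ≈ 0.158.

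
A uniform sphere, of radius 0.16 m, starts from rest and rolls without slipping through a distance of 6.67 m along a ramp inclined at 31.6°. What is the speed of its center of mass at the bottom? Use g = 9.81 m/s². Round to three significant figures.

With I = (2/5)MR², the ratio k = I/(MR²) is 0.4.
Since it rolls without slipping, ω = v/R and KE = ½Mv² + ½Iω² = ½(1+k)Mv² = (7/10)Mv².
The vertical drop is h = L sinθ = 6.67 × sin31.6° = 3.495 m.
Setting Mgh = (7/10)Mv² gives v = √(2gh/(1+k)) = √(2·9.81·3.495/1.4) ≈ 7.00 m/s.

v ≈ 7.00 m/s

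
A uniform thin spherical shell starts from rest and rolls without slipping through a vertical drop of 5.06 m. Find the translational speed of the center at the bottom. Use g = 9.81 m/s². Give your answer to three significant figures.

v ≈ 7.72 m/s

For this body I = (2/3)MR², i.e. k = I/(MR²) = 2/3.
Rolling without slipping gives ω = v/R, so the total kinetic energy is ½Mv² + ½Iω² = ½(1+k)Mv² = (5/6)Mv².
Energy conservation: Mgh = (5/6)Mv², so v = √(2gh/(1+k)) = √(2 × 9.81 × 5.06 / 1.667) ≈ 7.72 m/s.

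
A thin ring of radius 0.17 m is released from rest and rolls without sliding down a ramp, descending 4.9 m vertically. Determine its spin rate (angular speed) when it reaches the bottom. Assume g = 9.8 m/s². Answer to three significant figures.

ω ≈ 40.8 rad/s

For this body I = MR², i.e. k = I/(MR²) = 1.
The rolling condition ω = v/R makes the rotational term ½I(v/R)² = ½kMv², so KE_total = ½(1+k)Mv² = Mv².
Energy conservation Mgh = ½(1+k)Mv² gives v = √(2gh/(1+k)) = √(2 × 9.8 × 4.9 / 2) = 6.93 m/s.
The angular speed follows from ω = v/R = 6.93/0.17 ≈ 40.8 rad/s.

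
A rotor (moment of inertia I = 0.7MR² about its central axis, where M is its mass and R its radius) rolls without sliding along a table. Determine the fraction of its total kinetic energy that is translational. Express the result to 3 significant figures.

With I = 0.7MR², the ratio k = I/(MR²) is 0.7.
Since ω = v/R, the translational part is ½Mv² and the rotational part is ½I(v/R)² = ½kMv²; the total is ½(1+k)Mv².
The translational fraction is therefore 1/(1+k) = 1/1.7 ≈ 0.588.

fraction ≈ 0.588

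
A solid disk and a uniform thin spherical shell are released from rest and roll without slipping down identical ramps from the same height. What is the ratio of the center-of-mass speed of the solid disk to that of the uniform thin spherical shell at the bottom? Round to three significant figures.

v_ratio ≈ 1.05

Each satisfies Mgh = ½(1+k)Mv² with k = I/(MR²), so v ∝ 1/√(1+k).
For the solid disk k = 0.5; for the uniform thin spherical shell k = 2/3.
v₁/v₂ = √((1+k₂)/(1+k₁)) = √(1.667/1.5) ≈ 1.05.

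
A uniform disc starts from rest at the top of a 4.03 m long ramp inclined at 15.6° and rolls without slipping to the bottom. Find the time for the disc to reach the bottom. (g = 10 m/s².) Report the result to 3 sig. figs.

t ≈ 2.12 s

Here I = (1/2)MR², so the shape factor k = I/(MR²) = 0.5.
Translational: Mg sinθ − f = Ma. Rotational about the CM: fR = Iα = kMRa, so f = kMa.
Hence a = g sinθ/(1+k) = 10×sin15.6°/1.5 = 1.793 m/s².
With constant a from rest, t = √(2L/a) = √(2·4.03/1.793) ≈ 2.12 s.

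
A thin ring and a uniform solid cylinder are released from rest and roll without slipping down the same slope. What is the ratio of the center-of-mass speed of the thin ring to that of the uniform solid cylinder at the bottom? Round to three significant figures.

v_ratio ≈ 0.866

Each satisfies Mgh = ½(1+k)Mv² with k = I/(MR²), so v ∝ 1/√(1+k).
For the thin ring k = 1; for the uniform solid cylinder k = 0.5.
v₁/v₂ = √((1+k₂)/(1+k₁)) = √(1.5/2) ≈ 0.866.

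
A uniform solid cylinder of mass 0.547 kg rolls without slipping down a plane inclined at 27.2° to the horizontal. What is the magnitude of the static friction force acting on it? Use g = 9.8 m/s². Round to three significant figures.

The moment of inertia is (1/2)MR², giving k ≡ I/(MR²) = 0.5.
Newton's second law down the slope: Mg sinθ − f = Ma. The torque equation fR = Iα (with α = a/R) gives f = kMa.
Combining, a = g sinθ/(1+k) and f = kMa = kMg sinθ/(1+k).
f = 0.5 × 0.547 × 9.8 × sin27.2° / 1.5 ≈ 0.817 N.

f ≈ 0.817 N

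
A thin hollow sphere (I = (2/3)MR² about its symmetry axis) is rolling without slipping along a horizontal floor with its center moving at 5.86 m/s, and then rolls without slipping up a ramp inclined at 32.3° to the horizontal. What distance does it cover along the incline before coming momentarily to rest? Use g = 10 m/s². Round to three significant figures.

The moment of inertia is (2/3)MR², giving k ≡ I/(MR²) = 2/3.
Pure rolling means v = ωR; then KE = ½Mv² + ½I(v/R)² = ½(1+k)Mv² = (5/6)Mv².
Setting this equal to Mgh gives the vertical rise h = (1+k)v₀²/(2g) = 1.667×5.86²/(2×10) = 2.862 m.
The distance along the slope is d = h/sinθ = 2.862/sin32.3° ≈ 5.36 m.

d ≈ 5.36 m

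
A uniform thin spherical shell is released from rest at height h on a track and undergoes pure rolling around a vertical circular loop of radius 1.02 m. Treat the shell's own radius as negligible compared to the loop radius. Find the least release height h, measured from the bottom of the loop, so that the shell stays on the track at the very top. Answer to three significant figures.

For this body I = (2/3)MR², i.e. k = I/(MR²) = 2/3.
At the top of the loop, the minimum-contact condition is Mg = Mv_top²/r, so v_top² = gr.
With ω = v/R, the kinetic energy at speed v is ½(1+k)Mv² = (5/6)Mv².
Energy conservation from release (height h) to the top (height 2r): Mgh = Mg(2r) + (5/6)M·gr.
Thus h_min = 2r + (1+k)r/2 = r(2 + 1.667/2) = 1.02 × 2.833 ≈ 2.89 m.

h_min ≈ 2.89 m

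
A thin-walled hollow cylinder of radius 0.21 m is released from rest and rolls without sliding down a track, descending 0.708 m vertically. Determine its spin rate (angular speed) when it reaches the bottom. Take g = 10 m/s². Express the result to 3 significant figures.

ω ≈ 12.7 rad/s

Here I = MR², so the shape factor k = I/(MR²) = 1.
Since it rolls without slipping, ω = v/R and KE = ½Mv² + ½Iω² = ½(1+k)Mv² = Mv².
Energy conservation Mgh = ½(1+k)Mv² gives v = √(2gh/(1+k)) = √(2 × 10 × 0.708 / 2) = 2.661 m/s.
The angular speed follows from ω = v/R = 2.661/0.21 ≈ 12.7 rad/s.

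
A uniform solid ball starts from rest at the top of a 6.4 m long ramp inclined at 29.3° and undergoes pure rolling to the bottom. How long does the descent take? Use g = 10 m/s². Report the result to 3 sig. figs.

The moment of inertia is (2/5)MR², giving k ≡ I/(MR²) = 0.4.
Newton's second law down the slope: Mg sinθ − f = Ma. The torque equation fR = Iα (with α = a/R) gives f = kMa.
Hence a = g sinθ/(1+k) = 10×sin29.3°/1.4 = 3.496 m/s².
With constant a from rest, t = √(2L/a) = √(2·6.4/3.496) ≈ 1.91 s.

t ≈ 1.91 s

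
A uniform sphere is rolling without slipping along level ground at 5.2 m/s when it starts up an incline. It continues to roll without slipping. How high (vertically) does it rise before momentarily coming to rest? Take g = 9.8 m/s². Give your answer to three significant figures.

h ≈ 1.93 m

With I = (2/5)MR², the ratio k = I/(MR²) is 0.4.
Rolling without slipping gives ω = v/R, so the total kinetic energy is ½Mv² + ½Iω² = ½(1+k)Mv² = (7/10)Mv².
All of this converts to potential energy at the highest point: (7/10)Mv₀² = Mgh.
Thus h = (1+k)v₀²/(2g) = 1.4 × 5.2² / (2 × 9.8) ≈ 1.93 m.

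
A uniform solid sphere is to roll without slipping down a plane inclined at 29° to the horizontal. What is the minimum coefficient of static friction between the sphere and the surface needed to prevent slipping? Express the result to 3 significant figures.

For this body I = (2/5)MR², i.e. k = I/(MR²) = 0.4.
Newton's second law down the slope: Mg sinθ − f = Ma. The torque equation fR = Iα (with α = a/R) gives f = kMa.
These give a = g sinθ/(1+k) and the required friction f = kMg sinθ/(1+k).
The normal force is N = Mg cosθ, so μ_min = f/N = k tanθ/(1+k).
μ_min = 0.4 × tan29° / 1.4 ≈ 0.158.

μ_min ≈ 0.158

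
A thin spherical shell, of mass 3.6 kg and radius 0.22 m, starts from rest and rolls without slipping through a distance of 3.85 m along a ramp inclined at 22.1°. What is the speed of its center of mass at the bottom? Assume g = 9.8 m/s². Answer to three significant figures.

v ≈ 4.13 m/s

Here I = (2/3)MR², so the shape factor k = I/(MR²) = 2/3.
Pure rolling means v = ωR; then KE = ½Mv² + ½I(v/R)² = ½(1+k)Mv² = (5/6)Mv².
The vertical drop is h = L sinθ = 3.85 × sin22.1° = 1.448 m.
Setting Mgh = (5/6)Mv² gives v = √(2gh/(1+k)) = √(2·9.8·1.448/1.667) ≈ 4.13 m/s.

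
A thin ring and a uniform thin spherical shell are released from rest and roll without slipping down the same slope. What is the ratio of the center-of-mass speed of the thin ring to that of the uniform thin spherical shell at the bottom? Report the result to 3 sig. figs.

Each satisfies Mgh = ½(1+k)Mv² with k = I/(MR²), so v ∝ 1/√(1+k).
For the thin ring k = 1; for the uniform thin spherical shell k = 2/3.
v₁/v₂ = √((1+k₂)/(1+k₁)) = √(1.667/2) ≈ 0.913.

v_ratio ≈ 0.913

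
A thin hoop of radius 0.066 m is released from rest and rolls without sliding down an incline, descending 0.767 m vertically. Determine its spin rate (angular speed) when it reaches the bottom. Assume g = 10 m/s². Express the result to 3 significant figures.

ω ≈ 42.0 rad/s

With I = MR², the ratio k = I/(MR²) is 1.
Pure rolling means v = ωR; then KE = ½Mv² + ½I(v/R)² = ½(1+k)Mv² = Mv².
Energy conservation Mgh = ½(1+k)Mv² gives v = √(2gh/(1+k)) = √(2 × 10 × 0.767 / 2) = 2.769 m/s.
The angular speed follows from ω = v/R = 2.769/0.066 ≈ 42.0 rad/s.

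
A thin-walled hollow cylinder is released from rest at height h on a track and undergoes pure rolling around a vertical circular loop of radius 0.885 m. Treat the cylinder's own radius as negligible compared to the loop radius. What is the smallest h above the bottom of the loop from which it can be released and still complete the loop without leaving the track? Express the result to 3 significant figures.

h_min ≈ 2.66 m

With I = MR², the ratio k = I/(MR²) is 1.
At the top of the loop, the minimum-contact condition is Mg = Mv_top²/r, so v_top² = gr.
With ω = v/R, the kinetic energy at speed v is ½(1+k)Mv² = Mv².
Energy conservation from release (height h) to the top (height 2r): Mgh = Mg(2r) + M·gr.
Thus h_min = 2r + (1+k)r/2 = r(2 + 2/2) = 0.885 × 3 ≈ 2.66 m.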